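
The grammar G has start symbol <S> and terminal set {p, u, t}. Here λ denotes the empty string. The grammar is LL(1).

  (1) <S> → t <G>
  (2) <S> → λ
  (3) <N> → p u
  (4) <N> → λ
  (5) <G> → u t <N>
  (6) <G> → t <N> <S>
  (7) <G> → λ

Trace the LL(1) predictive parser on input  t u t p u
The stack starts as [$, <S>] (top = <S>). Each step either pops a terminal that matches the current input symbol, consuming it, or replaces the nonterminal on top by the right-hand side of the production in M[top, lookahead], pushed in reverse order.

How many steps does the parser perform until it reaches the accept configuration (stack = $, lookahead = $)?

step 1: stack=$ <S>  input=t u t p u $  — expand <S> → t <G>
step 2: stack=$ <G> t  input=t u t p u $  — match t
step 3: stack=$ <G>  input=u t p u $  — expand <G> → u t <N>
step 4: stack=$ <N> t u  input=u t p u $  — match u
step 5: stack=$ <N> t  input=t p u $  — match t
step 6: stack=$ <N>  input=p u $  — expand <N> → p u
step 7: stack=$ u p  input=p u $  — match p
step 8: stack=$ u  input=u $  — match u
Accept reached after 8 steps.

8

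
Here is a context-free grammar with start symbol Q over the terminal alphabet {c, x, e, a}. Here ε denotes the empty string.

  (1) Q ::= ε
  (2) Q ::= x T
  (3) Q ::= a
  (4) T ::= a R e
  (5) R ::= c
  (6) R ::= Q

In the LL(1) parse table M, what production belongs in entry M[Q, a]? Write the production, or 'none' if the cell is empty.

FIRST(Q) = {ε, a, x}
FIRST(T) = {a}
FIRST(R) = {ε, a, c, x}  (via Q)
FOLLOW(Q) includes $ since Q is the start symbol.
FOLLOW(R): in T::=a R e, R is followed by e with FIRST {e}. Thus FOLLOW(R) = {e}.
FOLLOW(Q): in R::=Q, the suffix after Q is empty, so FOLLOW(Q) ⊇ FOLLOW(R) = {e}. Thus FOLLOW(Q) = {$, e}.
For Q ::= ε: FIRST(ε) = {ε}, so it goes in M[Q, t] for t ∈ {}; since ε ∈ FIRST, also for every t ∈ FOLLOW(Q) = {$, e}.
For Q ::= x T: FIRST(x T) = {x}, so it goes in M[Q, t] for t ∈ {x}.
For Q ::= a: FIRST(a) = {a}, so it goes in M[Q, t] for t ∈ {a}.

Q ::= a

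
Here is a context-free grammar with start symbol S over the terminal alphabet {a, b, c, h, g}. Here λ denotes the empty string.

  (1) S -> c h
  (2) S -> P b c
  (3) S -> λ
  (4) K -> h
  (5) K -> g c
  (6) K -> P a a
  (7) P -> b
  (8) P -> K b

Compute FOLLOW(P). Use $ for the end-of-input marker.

{a, b}

FIRST(S): from S->c h we get {c}; from S->P b c we get {b, g, h}; from S->λ we get {λ}. So FIRST(S) = {λ, b, c, g, h}.
FIRST(K): from K->h we get {h}; from K->g c we get {g}; from K->P a a we get {b, g, h}. So FIRST(K) = {b, g, h}.
FIRST(P): from P->b we get {b}; from P->K b we get {b, g, h}. So FIRST(P) = {b, g, h}.
FOLLOW(S) includes $ since S is the start symbol.
FOLLOW(S): S appears on no right-hand side. Thus FOLLOW(S) = {$}.
FOLLOW(K): in P->K b, K is followed by b with FIRST {b}. Thus FOLLOW(K) = {b}.
FOLLOW(P): in S->P b c, P is followed by b c with FIRST {b}; in K->P a a, P is followed by a a with FIRST {a}. Thus FOLLOW(P) = {a, b}.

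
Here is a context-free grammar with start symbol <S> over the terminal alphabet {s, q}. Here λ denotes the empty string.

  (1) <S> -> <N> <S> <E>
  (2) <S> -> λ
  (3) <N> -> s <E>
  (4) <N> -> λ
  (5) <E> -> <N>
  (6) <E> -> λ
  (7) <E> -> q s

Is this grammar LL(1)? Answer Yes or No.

No

FIRST(<S>) = {λ, q, s}
FIRST(<N>) = {λ, s}
FIRST(<E>) = {λ, q, s}
FOLLOW(<S>) = {$, q, s}
FOLLOW(<N>) = {$, q, s}
FOLLOW(<E>) = {$, q, s}
Cell M[<E>, $] receives both <E> -> <N> and <E> -> λ — the grammar is not LL(1).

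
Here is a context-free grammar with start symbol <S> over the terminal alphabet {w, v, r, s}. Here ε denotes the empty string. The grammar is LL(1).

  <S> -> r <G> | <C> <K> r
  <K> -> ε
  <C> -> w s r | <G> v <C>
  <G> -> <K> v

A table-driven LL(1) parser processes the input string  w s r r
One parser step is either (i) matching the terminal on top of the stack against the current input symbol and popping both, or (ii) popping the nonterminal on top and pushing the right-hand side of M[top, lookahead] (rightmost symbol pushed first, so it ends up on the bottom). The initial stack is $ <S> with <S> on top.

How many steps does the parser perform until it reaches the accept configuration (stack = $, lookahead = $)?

step 1: stack=$ <S>  input=w s r r $  — expand <S> -> <C> <K> r
step 2: stack=$ r <K> <C>  input=w s r r $  — expand <C> -> w s r
step 3: stack=$ r <K> r s w  input=w s r r $  — match w
step 4: stack=$ r <K> r s  input=s r r $  — match s
step 5: stack=$ r <K> r  input=r r $  — match r
step 6: stack=$ r <K>  input=r $  — expand <K> -> ε
step 7: stack=$ r  input=r $  — match r
Accept reached after 7 steps.

7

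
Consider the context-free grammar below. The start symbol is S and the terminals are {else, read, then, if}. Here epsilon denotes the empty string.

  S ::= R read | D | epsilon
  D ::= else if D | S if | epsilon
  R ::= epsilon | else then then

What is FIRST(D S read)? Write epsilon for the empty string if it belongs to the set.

{else, if, read}

FIRST(R): from R::=epsilon we get {epsilon}; from R::=else then then we get {else}. So FIRST(R) = {epsilon, else}.
FIRST(S): from S::=R read we get {else, read}; from S::=D we get {epsilon, else, if, read}; from S::=epsilon we get {epsilon}. So FIRST(S) = {epsilon, else, if, read}.
FIRST(D): from D::=else if D we get {else}; from D::=S if we get {else, if, read}; from D::=epsilon we get {epsilon}. So FIRST(D) = {epsilon, else, if, read}.
FIRST(D S read): take FIRST of each symbol in turn, carrying on past any symbol whose FIRST contains epsilon; result {else, if, read}.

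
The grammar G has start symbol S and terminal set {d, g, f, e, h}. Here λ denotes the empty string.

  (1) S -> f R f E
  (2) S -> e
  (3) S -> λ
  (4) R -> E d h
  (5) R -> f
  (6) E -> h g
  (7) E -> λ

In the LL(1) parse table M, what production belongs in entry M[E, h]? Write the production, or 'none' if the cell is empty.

FIRST(S) = {λ, e, f}
FIRST(E) = {λ, h}
FIRST(R) = {d, f, h}  (via E d h)
FOLLOW(S) includes $ since S is the start symbol.
FOLLOW(S): S appears on no right-hand side. Thus FOLLOW(S) = {$}.
FOLLOW(E): in S->f R f E, the suffix after E is empty, so FOLLOW(E) ⊇ FOLLOW(S) = {$}; in R->E d h, E is followed by d h with FIRST {d}. Thus FOLLOW(E) = {$, d}.
For E -> h g: FIRST(h g) = {h}, so it goes in M[E, t] for t ∈ {h}.
For E -> λ: FIRST(λ) = {λ}, so it goes in M[E, t] for t ∈ {}; since λ ∈ FIRST, also for every t ∈ FOLLOW(E) = {$, d}.

E -> h g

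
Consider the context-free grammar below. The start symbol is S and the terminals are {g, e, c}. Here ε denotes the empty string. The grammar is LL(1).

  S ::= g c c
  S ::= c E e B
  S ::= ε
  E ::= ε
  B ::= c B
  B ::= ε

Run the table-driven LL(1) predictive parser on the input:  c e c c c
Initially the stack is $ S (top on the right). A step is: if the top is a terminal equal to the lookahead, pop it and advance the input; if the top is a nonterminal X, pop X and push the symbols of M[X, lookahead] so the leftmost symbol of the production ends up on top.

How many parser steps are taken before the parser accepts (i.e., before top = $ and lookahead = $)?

      Stack      Input        Action
   1  $ S        c e c c c $  expand S ::= c E e B
   2  $ B e E c  c e c c c $  match c
   3  $ B e E    e c c c $    expand E ::= ε
   4  $ B e      e c c c $    match e
   5  $ B        c c c $      expand B ::= c B
   6  $ B c      c c c $      match c
   7  $ B        c c $        expand B ::= c B
   8  $ B c      c c $        match c
   9  $ B        c $          expand B ::= c B
  10  $ B c      c $          match c
  11  $ B        $            expand B ::= ε
Accept reached after 11 steps.

11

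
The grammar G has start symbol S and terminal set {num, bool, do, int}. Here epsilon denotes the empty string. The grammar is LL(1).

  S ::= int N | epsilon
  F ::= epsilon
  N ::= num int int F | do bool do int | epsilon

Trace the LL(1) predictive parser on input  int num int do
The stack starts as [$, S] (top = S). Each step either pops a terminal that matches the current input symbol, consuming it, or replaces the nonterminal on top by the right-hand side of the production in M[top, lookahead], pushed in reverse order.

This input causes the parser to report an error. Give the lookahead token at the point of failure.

do

step 1: stack=$ S  input=int num int do $  — expand S ::= int N
step 2: stack=$ N int  input=int num int do $  — match int
step 3: stack=$ N  input=num int do $  — expand N ::= num int int F
step 4: stack=$ F int int num  input=num int do $  — match num
step 5: stack=$ F int int  input=int do $  — match int
step 6: stack=$ F int  input=do $  — error: top is terminal int but lookahead is do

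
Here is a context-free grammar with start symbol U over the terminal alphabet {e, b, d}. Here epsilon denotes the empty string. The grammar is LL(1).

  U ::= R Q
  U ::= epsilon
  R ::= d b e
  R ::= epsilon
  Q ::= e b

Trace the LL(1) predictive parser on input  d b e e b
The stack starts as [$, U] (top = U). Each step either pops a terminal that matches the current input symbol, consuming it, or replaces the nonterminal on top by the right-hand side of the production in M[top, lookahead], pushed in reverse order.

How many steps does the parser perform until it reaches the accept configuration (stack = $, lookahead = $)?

     Stack      Input        Action
  1  $ U        d b e e b $  expand U ::= R Q
  2  $ Q R      d b e e b $  expand R ::= d b e
  3  $ Q e b d  d b e e b $  match d
  4  $ Q e b    b e e b $    match b
  5  $ Q e      e e b $      match e
  6  $ Q        e b $        expand Q ::= e b
  7  $ b e      e b $        match e
  8  $ b        b $          match b
Accept reached after 8 steps.

8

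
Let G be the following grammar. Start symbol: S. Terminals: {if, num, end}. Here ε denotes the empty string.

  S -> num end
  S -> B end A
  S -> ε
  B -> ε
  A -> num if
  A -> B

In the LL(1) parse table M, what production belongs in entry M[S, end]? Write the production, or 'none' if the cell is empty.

FIRST(B) = {ε}
FIRST(S) = {ε, end, num}  (via B end A)
FIRST(A) = {ε, num}  (via B)
FOLLOW(S) includes $ since S is the start symbol.
FOLLOW(S): S appears on no right-hand side. Thus FOLLOW(S) = {$}.
For S -> num end: FIRST(num end) = {num}, so it goes in M[S, t] for t ∈ {num}.
For S -> B end A: FIRST(B end A) = {end}, so it goes in M[S, t] for t ∈ {end}.
For S -> ε: FIRST(ε) = {ε}, so it goes in M[S, t] for t ∈ {}; since ε ∈ FIRST, also for every t ∈ FOLLOW(S) = {$}.

S -> B end A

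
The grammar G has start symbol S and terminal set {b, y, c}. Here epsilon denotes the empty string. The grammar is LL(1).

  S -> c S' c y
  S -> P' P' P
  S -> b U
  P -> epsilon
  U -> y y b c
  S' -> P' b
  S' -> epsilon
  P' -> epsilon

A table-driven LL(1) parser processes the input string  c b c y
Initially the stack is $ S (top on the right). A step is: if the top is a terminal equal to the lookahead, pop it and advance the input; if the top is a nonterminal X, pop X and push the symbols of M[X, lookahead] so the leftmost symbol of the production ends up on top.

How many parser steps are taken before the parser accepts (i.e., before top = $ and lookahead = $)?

7

     Stack       Input      Action
  1  $ S         c b c y $  expand S -> c S' c y
  2  $ y c S' c  c b c y $  match c
  3  $ y c S'    b c y $    expand S' -> P' b
  4  $ y c b P'  b c y $    expand P' -> epsilon
  5  $ y c b     b c y $    match b
  6  $ y c       c y $      match c
  7  $ y         y $        match y
Accept reached after 7 steps.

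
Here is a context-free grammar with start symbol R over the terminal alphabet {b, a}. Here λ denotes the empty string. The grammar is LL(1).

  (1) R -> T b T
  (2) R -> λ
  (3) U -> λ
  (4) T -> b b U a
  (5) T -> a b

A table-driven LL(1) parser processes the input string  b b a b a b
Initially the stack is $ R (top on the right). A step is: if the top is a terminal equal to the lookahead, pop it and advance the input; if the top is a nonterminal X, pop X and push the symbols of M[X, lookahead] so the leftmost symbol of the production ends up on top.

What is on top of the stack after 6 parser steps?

step 1: stack=$ R  input=b b a b a b $  — expand R -> T b T
step 2: stack=$ T b T  input=b b a b a b $  — expand T -> b b U a
step 3: stack=$ T b a U b b  input=b b a b a b $  — match b
step 4: stack=$ T b a U b  input=b a b a b $  — match b
step 5: stack=$ T b a U  input=a b a b $  — expand U -> λ
step 6: stack=$ T b a  input=a b a b $  — match a
Stack after step 6: $ T b (top = b).

b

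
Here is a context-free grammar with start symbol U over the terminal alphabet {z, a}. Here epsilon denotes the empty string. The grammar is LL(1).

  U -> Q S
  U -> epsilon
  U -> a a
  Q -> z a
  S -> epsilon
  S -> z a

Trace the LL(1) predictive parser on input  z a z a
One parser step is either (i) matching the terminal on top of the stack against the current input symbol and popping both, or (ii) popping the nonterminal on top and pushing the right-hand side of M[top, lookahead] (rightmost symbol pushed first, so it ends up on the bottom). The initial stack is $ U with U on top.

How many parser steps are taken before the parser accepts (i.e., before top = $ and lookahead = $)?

step 1: stack=$ U  input=z a z a $  — expand U -> Q S
step 2: stack=$ S Q  input=z a z a $  — expand Q -> z a
step 3: stack=$ S a z  input=z a z a $  — match z
step 4: stack=$ S a  input=a z a $  — match a
step 5: stack=$ S  input=z a $  — expand S -> z a
step 6: stack=$ a z  input=z a $  — match z
step 7: stack=$ a  input=a $  — match a
Accept reached after 7 steps.

7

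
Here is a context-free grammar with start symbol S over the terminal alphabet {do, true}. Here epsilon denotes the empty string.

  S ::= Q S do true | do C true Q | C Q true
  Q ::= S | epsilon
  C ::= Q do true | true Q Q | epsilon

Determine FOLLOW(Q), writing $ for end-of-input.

{$, do, true}

FIRST(S): from S::=Q S do true we get {do, true}; from S::=do C true Q we get {do}; from S::=C Q true we get {do, true}. So FIRST(S) = {do, true}.
FIRST(Q): from Q::=S we get {do, true}; from Q::=epsilon we get {epsilon}. So FIRST(Q) = {epsilon, do, true}.
FIRST(C): from C::=Q do true we get {do, true}; from C::=true Q Q we get {true}; from C::=epsilon we get {epsilon}. So FIRST(C) = {epsilon, do, true}.
FOLLOW(S) includes $ since S is the start symbol.
FOLLOW(C): in S::=do C true Q, C is followed by true Q with FIRST {true}; in S::=C Q true, C is followed by Q true with FIRST {do, true}. Thus FOLLOW(C) = {do, true}.
FOLLOW(S): in S::=Q S do true, S is followed by do true with FIRST {do}; in Q::=S, the suffix after S is empty, so FOLLOW(S) ⊇ FOLLOW(Q) = {$, do, true}. Thus FOLLOW(S) = {$, do, true}.
FOLLOW(Q): in S::=Q S do true, Q is followed by S do true with FIRST {do, true}; in S::=do C true Q, the suffix after Q is empty, so FOLLOW(Q) ⊇ FOLLOW(S) = {$, do, true}; in S::=C Q true, Q is followed by true with FIRST {true}; in C::=Q do true, Q is followed by do true with FIRST {do}; in C::=true Q Q (occurrence 1), Q is followed by Q with FIRST {epsilon, do, true}; in C::=true Q Q (occurrence 1), the suffix after Q is nullable, so FOLLOW(Q) ⊇ FOLLOW(C) = {do, true}; in C::=true Q Q (occurrence 2), the suffix after Q is empty, so FOLLOW(Q) ⊇ FOLLOW(C) = {do, true}. Thus FOLLOW(Q) = {$, do, true}.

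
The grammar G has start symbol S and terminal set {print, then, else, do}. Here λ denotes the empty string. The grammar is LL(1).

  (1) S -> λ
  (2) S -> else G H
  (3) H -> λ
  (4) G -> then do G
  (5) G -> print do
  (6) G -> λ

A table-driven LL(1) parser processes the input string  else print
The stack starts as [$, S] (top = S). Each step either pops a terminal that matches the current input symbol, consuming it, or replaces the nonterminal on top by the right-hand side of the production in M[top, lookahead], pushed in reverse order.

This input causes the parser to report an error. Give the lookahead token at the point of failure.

     Stack         Input         Action
  1  $ S           else print $  expand S -> else G H
  2  $ H G else    else print $  match else
  3  $ H G         print $       expand G -> print do
  4  $ H do print  print $       match print
  5  $ H do        $             error: top is terminal do but lookahead is $

$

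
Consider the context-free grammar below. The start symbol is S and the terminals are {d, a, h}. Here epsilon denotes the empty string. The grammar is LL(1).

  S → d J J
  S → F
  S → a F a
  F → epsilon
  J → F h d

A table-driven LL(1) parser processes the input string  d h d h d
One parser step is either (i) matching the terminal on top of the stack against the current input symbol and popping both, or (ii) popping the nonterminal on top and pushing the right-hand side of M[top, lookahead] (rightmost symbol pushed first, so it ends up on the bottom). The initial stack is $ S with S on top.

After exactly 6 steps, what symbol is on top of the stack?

J

step 1: stack=$ S  input=d h d h d $  — expand S → d J J
step 2: stack=$ J J d  input=d h d h d $  — match d
step 3: stack=$ J J  input=h d h d $  — expand J → F h d
step 4: stack=$ J d h F  input=h d h d $  — expand F → epsilon
step 5: stack=$ J d h  input=h d h d $  — match h
step 6: stack=$ J d  input=d h d $  — match d
Stack after step 6: $ J (top = J).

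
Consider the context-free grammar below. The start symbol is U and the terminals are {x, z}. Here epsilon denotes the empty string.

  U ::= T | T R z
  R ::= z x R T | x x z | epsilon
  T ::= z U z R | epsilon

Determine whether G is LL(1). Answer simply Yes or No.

No

FIRST(U) = {epsilon, x, z}
FIRST(R) = {epsilon, x, z}
FIRST(T) = {epsilon, z}
FOLLOW(U) = {$, z}
FOLLOW(R) = {$, x, z}
FOLLOW(T) = {$, x, z}
Cell M[R, x] receives both R ::= x x z and R ::= epsilon — the grammar is not LL(1).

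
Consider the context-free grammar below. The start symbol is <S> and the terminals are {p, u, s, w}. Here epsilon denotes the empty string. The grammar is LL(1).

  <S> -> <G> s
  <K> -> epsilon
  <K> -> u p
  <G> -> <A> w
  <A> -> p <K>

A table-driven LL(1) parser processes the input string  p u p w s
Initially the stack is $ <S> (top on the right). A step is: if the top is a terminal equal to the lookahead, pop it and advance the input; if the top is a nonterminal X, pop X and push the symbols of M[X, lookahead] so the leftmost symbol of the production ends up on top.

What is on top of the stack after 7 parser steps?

     Stack        Input        Action
  1  $ <S>        p u p w s $  expand <S> -> <G> s
  2  $ s <G>      p u p w s $  expand <G> -> <A> w
  3  $ s w <A>    p u p w s $  expand <A> -> p <K>
  4  $ s w <K> p  p u p w s $  match p
  5  $ s w <K>    u p w s $    expand <K> -> u p
  6  $ s w p u    u p w s $    match u
  7  $ s w p      p w s $      match p
Stack after step 7: $ s w (top = w).

w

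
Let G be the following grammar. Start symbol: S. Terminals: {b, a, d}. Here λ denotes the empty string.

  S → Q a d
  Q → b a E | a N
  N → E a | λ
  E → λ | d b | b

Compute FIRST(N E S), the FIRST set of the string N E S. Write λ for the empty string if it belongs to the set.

{a, b, d}

FIRST(Q) = {a, b}
FIRST(E) = {λ, b, d}
FIRST(S) = {a, b}  (via Q a d)
FIRST(N) = {λ, a, b, d}  (via E a)
FIRST(N E S): take FIRST of each symbol in turn, carrying on past any symbol whose FIRST contains λ; result {a, b, d}.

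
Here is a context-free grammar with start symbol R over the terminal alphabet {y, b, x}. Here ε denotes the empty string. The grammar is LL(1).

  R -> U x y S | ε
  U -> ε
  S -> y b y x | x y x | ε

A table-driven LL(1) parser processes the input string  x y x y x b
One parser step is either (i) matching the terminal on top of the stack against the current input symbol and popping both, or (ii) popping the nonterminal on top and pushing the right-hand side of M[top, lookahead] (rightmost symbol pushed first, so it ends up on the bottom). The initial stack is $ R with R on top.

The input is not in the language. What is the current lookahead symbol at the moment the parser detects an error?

     Stack      Input          Action
  1  $ R        x y x y x b $  expand R -> U x y S
  2  $ S y x U  x y x y x b $  expand U -> ε
  3  $ S y x    x y x y x b $  match x
  4  $ S y      y x y x b $    match y
  5  $ S        x y x b $      expand S -> x y x
  6  $ x y x    x y x b $      match x
  7  $ x y      y x b $        match y
  8  $ x        x b $          match x
  9  $          b $            error: stack empty but input remains

b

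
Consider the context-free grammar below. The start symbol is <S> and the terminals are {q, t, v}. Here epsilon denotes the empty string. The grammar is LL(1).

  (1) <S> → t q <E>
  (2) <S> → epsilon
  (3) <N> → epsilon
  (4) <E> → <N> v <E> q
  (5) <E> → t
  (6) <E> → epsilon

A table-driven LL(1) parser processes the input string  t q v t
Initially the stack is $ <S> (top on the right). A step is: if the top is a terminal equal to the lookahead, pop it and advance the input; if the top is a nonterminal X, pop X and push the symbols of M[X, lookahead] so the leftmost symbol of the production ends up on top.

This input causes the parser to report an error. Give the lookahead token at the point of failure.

step 1: stack=$ <S>  input=t q v t $  — expand <S> → t q <E>
step 2: stack=$ <E> q t  input=t q v t $  — match t
step 3: stack=$ <E> q  input=q v t $  — match q
step 4: stack=$ <E>  input=v t $  — expand <E> → <N> v <E> q
step 5: stack=$ q <E> v <N>  input=v t $  — expand <N> → epsilon
step 6: stack=$ q <E> v  input=v t $  — match v
step 7: stack=$ q <E>  input=t $  — expand <E> → t
step 8: stack=$ q t  input=t $  — match t
step 9: stack=$ q  input=$  — error: top is terminal q but lookahead is $

$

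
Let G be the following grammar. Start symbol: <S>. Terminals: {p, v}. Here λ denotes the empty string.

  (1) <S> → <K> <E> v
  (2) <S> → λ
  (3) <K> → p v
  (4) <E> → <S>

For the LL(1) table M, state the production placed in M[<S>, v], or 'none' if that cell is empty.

FIRST(<K>) = {p}
FIRST(<S>) = {λ, p}  (via <K> <E> v)
FIRST(<E>) = {λ, p}  (via <S>)
FOLLOW(<S>) includes $ since <S> is the start symbol.
FOLLOW(<E>): in <S>→<K> <E> v, <E> is followed by v with FIRST {v}. Thus FOLLOW(<E>) = {v}.
FOLLOW(<S>): in <E>→<S>, the suffix after <S> is empty, so FOLLOW(<S>) ⊇ FOLLOW(<E>) = {v}. Thus FOLLOW(<S>) = {$, v}.
For <S> → <K> <E> v: FIRST(<K> <E> v) = {p}, so it goes in M[<S>, t] for t ∈ {p}.
For <S> → λ: FIRST(λ) = {λ}, so it goes in M[<S>, t] for t ∈ {}; since λ ∈ FIRST, also for every t ∈ FOLLOW(<S>) = {$, v}.

<S> → λ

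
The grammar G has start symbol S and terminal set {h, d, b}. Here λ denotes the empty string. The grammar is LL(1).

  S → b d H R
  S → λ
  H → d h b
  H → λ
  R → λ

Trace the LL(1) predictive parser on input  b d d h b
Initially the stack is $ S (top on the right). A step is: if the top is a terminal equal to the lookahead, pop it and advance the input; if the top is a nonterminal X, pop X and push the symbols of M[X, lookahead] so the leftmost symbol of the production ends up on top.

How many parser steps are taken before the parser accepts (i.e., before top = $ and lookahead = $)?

8

     Stack      Input        Action
  1  $ S        b d d h b $  expand S → b d H R
  2  $ R H d b  b d d h b $  match b
  3  $ R H d    d d h b $    match d
  4  $ R H      d h b $      expand H → d h b
  5  $ R b h d  d h b $      match d
  6  $ R b h    h b $        match h
  7  $ R b      b $          match b
  8  $ R        $            expand R → λ
Accept reached after 8 steps.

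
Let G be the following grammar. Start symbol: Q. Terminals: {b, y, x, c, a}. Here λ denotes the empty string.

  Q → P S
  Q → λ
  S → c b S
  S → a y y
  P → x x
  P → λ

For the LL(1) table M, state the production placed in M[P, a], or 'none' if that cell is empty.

FIRST(S): from S→c b S we get {c}; from S→a y y we get {a}. So FIRST(S) = {a, c}.
FIRST(P): from P→x x we get {x}; from P→λ we get {λ}. So FIRST(P) = {λ, x}.
FIRST(Q): from Q→P S we get {a, c, x}; from Q→λ we get {λ}. So FIRST(Q) = {λ, a, c, x}.
FOLLOW(Q) includes $ since Q is the start symbol.
FOLLOW(P): in Q→P S, P is followed by S with FIRST {a, c}. Thus FOLLOW(P) = {a, c}.
For P → x x: FIRST(x x) = {x}, so it goes in M[P, t] for t ∈ {x}.
For P → λ: FIRST(λ) = {λ}, so it goes in M[P, t] for t ∈ {}; since λ ∈ FIRST, also for every t ∈ FOLLOW(P) = {a, c}.

P → λ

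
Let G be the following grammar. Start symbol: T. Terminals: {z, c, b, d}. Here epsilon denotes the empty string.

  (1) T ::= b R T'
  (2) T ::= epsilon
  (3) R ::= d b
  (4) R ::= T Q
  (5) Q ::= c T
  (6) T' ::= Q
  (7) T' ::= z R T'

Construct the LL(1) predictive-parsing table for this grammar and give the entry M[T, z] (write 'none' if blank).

T ::= epsilon

FIRST(T): from T::=b R T' we get {b}; from T::=epsilon we get {epsilon}. So FIRST(T) = {epsilon, b}.
FIRST(Q): from Q::=c T we get {c}. So FIRST(Q) = {c}.
FIRST(R): from R::=d b we get {d}; from R::=T Q we get {b, c}. So FIRST(R) = {b, c, d}.
FIRST(T'): from T'::=Q we get {c}; from T'::=z R T' we get {z}. So FIRST(T') = {c, z}.
FOLLOW(T) includes $ since T is the start symbol.
FOLLOW(T): in R::=T Q, T is followed by Q with FIRST {c}; in Q::=c T, the suffix after T is empty, so FOLLOW(T) ⊇ FOLLOW(Q) = {$, c, z}. Thus FOLLOW(T) = {$, c, z}.
FOLLOW(Q): in R::=T Q, the suffix after Q is empty, so FOLLOW(Q) ⊇ FOLLOW(R) = {c, z}; in T'::=Q, the suffix after Q is empty, so FOLLOW(Q) ⊇ FOLLOW(T') = {$, c, z}. Thus FOLLOW(Q) = {$, c, z}.
For T ::= b R T': FIRST(b R T') = {b}, so it goes in M[T, t] for t ∈ {b}.
For T ::= epsilon: FIRST(epsilon) = {epsilon}, so it goes in M[T, t] for t ∈ {}; since epsilon ∈ FIRST, also for every t ∈ FOLLOW(T) = {$, c, z}.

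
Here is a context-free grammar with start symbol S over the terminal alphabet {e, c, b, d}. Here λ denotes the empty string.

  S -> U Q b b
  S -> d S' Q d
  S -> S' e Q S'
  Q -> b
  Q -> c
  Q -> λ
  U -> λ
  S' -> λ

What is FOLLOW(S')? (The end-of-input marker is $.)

{$, b, c, d, e}

FIRST(Q): from Q->b we get {b}; from Q->c we get {c}; from Q->λ we get {λ}. So FIRST(Q) = {λ, b, c}.
FIRST(U): from U->λ we get {λ}. So FIRST(U) = {λ}.
FIRST(S'): from S'->λ we get {λ}. So FIRST(S') = {λ}.
FIRST(S): from S->U Q b b we get {b, c}; from S->d S' Q d we get {d}; from S->S' e Q S' we get {e}. So FIRST(S) = {b, c, d, e}.
FOLLOW(S) includes $ since S is the start symbol.
FOLLOW(S): S appears on no right-hand side. Thus FOLLOW(S) = {$}.
FOLLOW(Q): in S->U Q b b, Q is followed by b b with FIRST {b}; in S->d S' Q d, Q is followed by d with FIRST {d}; in S->S' e Q S', Q is followed by S' with FIRST {λ}; in S->S' e Q S', the suffix after Q is nullable, so FOLLOW(Q) ⊇ FOLLOW(S) = {$}. Thus FOLLOW(Q) = {$, b, d}.
FOLLOW(U): in S->U Q b b, U is followed by Q b b with FIRST {b, c}. Thus FOLLOW(U) = {b, c}.
FOLLOW(S'): in S->d S' Q d, S' is followed by Q d with FIRST {b, c, d}; in S->S' e Q S' (occurrence 1), S' is followed by e Q S' with FIRST {e}; in S->S' e Q S' (occurrence 2), the suffix after S' is empty, so FOLLOW(S') ⊇ FOLLOW(S) = {$}. Thus FOLLOW(S') = {$, b, c, d, e}.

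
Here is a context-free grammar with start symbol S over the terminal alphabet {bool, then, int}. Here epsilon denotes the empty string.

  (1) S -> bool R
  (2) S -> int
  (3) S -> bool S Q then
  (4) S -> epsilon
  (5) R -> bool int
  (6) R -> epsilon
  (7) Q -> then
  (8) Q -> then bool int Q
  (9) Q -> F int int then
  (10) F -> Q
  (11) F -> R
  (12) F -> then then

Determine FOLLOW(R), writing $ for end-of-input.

FIRST(S) = {epsilon, bool, int}
FIRST(R) = {epsilon, bool}
FIRST(Q) = {bool, int, then}  (via F int int then)
FIRST(F) = {epsilon, bool, int, then}  (via Q, R)
FOLLOW(S) includes $ since S is the start symbol.
FOLLOW(S): in S->bool S Q then, S is followed by Q then with FIRST {bool, int, then}. Thus FOLLOW(S) = {$, bool, int, then}.
FOLLOW(F): in Q->F int int then, F is followed by int int then with FIRST {int}. Thus FOLLOW(F) = {int}.
FOLLOW(R): in S->bool R, the suffix after R is empty, so FOLLOW(R) ⊇ FOLLOW(S) = {$, bool, int, then}; in F->R, the suffix after R is empty, so FOLLOW(R) ⊇ FOLLOW(F) = {int}. Thus FOLLOW(R) = {$, bool, int, then}.
FOLLOW(Q): in S->bool S Q then, Q is followed by then with FIRST {then}; in Q->then bool int Q, the suffix after Q is empty (adds nothing new); in F->Q, the suffix after Q is empty, so FOLLOW(Q) ⊇ FOLLOW(F) = {int}. Thus FOLLOW(Q) = {int, then}.

{$, bool, int, then}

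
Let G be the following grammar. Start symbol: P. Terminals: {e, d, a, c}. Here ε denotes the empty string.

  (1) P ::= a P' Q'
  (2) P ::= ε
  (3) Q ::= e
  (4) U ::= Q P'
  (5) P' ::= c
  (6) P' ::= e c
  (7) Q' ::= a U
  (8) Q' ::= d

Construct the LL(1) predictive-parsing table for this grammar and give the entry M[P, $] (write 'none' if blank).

P ::= ε

FIRST(P) = {ε, a}
FIRST(Q) = {e}
FIRST(P') = {c, e}
FIRST(Q') = {a, d}
FIRST(U) = {e}  (via Q P')
FOLLOW(P) includes $ since P is the start symbol.
FOLLOW(P): P appears on no right-hand side. Thus FOLLOW(P) = {$}.
For P ::= a P' Q': FIRST(a P' Q') = {a}, so it goes in M[P, t] for t ∈ {a}.
For P ::= ε: FIRST(ε) = {ε}, so it goes in M[P, t] for t ∈ {}; since ε ∈ FIRST, also for every t ∈ FOLLOW(P) = {$}.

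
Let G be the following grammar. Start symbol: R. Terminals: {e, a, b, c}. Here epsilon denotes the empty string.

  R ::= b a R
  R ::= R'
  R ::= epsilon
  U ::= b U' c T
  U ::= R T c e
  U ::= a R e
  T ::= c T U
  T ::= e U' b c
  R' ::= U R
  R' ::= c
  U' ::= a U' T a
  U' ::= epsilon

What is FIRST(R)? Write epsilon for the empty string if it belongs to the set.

FIRST(T): from T::=c T U we get {c}; from T::=e U' b c we get {e}. So FIRST(T) = {c, e}.
FIRST(U'): from U'::=a U' T a we get {a}; from U'::=epsilon we get {epsilon}. So FIRST(U') = {epsilon, a}.
FIRST(R): from R::=b a R we get {b}; from R::=R' we get {a, b, c, e}; from R::=epsilon we get {epsilon}. So FIRST(R) = {epsilon, a, b, c, e}.
FIRST(U): from U::=b U' c T we get {b}; from U::=R T c e we get {a, b, c, e}; from U::=a R e we get {a}. So FIRST(U) = {a, b, c, e}.
FIRST(R'): from R'::=U R we get {a, b, c, e}; from R'::=c we get {c}. So FIRST(R') = {a, b, c, e}.

{epsilon, a, b, c, e}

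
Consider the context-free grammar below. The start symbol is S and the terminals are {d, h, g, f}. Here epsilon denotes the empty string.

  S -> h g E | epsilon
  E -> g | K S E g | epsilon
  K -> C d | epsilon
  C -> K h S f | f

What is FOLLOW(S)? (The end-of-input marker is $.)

FIRST(S): from S->h g E we get {h}; from S->epsilon we get {epsilon}. So FIRST(S) = {epsilon, h}.
FIRST(E): from E->g we get {g}; from E->K S E g we get {f, g, h}; from E->epsilon we get {epsilon}. So FIRST(E) = {epsilon, f, g, h}.
FIRST(K): from K->C d we get {f, h}; from K->epsilon we get {epsilon}. So FIRST(K) = {epsilon, f, h}.
FIRST(C): from C->K h S f we get {f, h}; from C->f we get {f}. So FIRST(C) = {f, h}.
FOLLOW(S) includes $ since S is the start symbol.
FOLLOW(S): in E->K S E g, S is followed by E g with FIRST {f, g, h}; in C->K h S f, S is followed by f with FIRST {f}. Thus FOLLOW(S) = {$, f, g, h}.
FOLLOW(E): in S->h g E, the suffix after E is empty, so FOLLOW(E) ⊇ FOLLOW(S) = {$, f, g, h}; in E->K S E g, E is followed by g with FIRST {g}. Thus FOLLOW(E) = {$, f, g, h}.
FOLLOW(K): in E->K S E g, K is followed by S E g with FIRST {f, g, h}; in C->K h S f, K is followed by h S f with FIRST {h}. Thus FOLLOW(K) = {f, g, h}.
FOLLOW(C): in K->C d, C is followed by d with FIRST {d}. Thus FOLLOW(C) = {d}.

{$, f, g, h}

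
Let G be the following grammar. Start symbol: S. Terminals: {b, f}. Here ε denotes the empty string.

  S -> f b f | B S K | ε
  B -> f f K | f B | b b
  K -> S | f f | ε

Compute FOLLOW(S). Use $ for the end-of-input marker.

{$, b, f}

FIRST(B): from B->f f K we get {f}; from B->f B we get {f}; from B->b b we get {b}. So FIRST(B) = {b, f}.
FIRST(S): from S->f b f we get {f}; from S->B S K we get {b, f}; from S->ε we get {ε}. So FIRST(S) = {ε, b, f}.
FIRST(K): from K->S we get {ε, b, f}; from K->f f we get {f}; from K->ε we get {ε}. So FIRST(K) = {ε, b, f}.
FOLLOW(S) includes $ since S is the start symbol.
FOLLOW(S): in S->B S K, S is followed by K with FIRST {ε, b, f}; in S->B S K, the suffix after S is nullable (adds nothing new); in K->S, the suffix after S is empty, so FOLLOW(S) ⊇ FOLLOW(K) = {$, b, f}. Thus FOLLOW(S) = {$, b, f}.
FOLLOW(B): in S->B S K, B is followed by S K with FIRST {ε, b, f}; in S->B S K, the suffix after B is nullable, so FOLLOW(B) ⊇ FOLLOW(S) = {$, b, f}; in B->f B, the suffix after B is empty (adds nothing new). Thus FOLLOW(B) = {$, b, f}.
FOLLOW(K): in S->B S K, the suffix after K is empty, so FOLLOW(K) ⊇ FOLLOW(S) = {$, b, f}; in B->f f K, the suffix after K is empty, so FOLLOW(K) ⊇ FOLLOW(B) = {$, b, f}. Thus FOLLOW(K) = {$, b, f}.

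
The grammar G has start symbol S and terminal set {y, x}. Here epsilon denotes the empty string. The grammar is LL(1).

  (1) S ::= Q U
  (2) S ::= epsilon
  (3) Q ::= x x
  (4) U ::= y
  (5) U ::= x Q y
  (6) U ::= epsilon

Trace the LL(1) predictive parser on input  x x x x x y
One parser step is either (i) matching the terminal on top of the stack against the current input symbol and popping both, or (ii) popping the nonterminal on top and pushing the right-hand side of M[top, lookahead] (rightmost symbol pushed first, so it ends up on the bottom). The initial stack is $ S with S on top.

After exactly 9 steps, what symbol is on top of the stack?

y

     Stack    Input          Action
  1  $ S      x x x x x y $  expand S ::= Q U
  2  $ U Q    x x x x x y $  expand Q ::= x x
  3  $ U x x  x x x x x y $  match x
  4  $ U x    x x x x y $    match x
  5  $ U      x x x y $      expand U ::= x Q y
  6  $ y Q x  x x x y $      match x
  7  $ y Q    x x y $        expand Q ::= x x
  8  $ y x x  x x y $        match x
  9  $ y x    x y $          match x
Stack after step 9: $ y (top = y).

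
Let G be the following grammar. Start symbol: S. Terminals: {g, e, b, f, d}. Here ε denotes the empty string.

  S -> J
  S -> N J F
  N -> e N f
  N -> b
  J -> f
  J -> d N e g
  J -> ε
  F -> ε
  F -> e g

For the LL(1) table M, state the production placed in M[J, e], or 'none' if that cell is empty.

J -> ε

FIRST(N) = {b, e}
FIRST(J) = {ε, d, f}
FIRST(F) = {ε, e}
FIRST(S) = {ε, b, d, e, f}  (via J, N J F)
FOLLOW(S) includes $ since S is the start symbol.
FOLLOW(S): S appears on no right-hand side. Thus FOLLOW(S) = {$}.
FOLLOW(J): in S->J, the suffix after J is empty, so FOLLOW(J) ⊇ FOLLOW(S) = {$}; in S->N J F, J is followed by F with FIRST {ε, e}; in S->N J F, the suffix after J is nullable, so FOLLOW(J) ⊇ FOLLOW(S) = {$}. Thus FOLLOW(J) = {$, e}.
For J -> f: FIRST(f) = {f}, so it goes in M[J, t] for t ∈ {f}.
For J -> d N e g: FIRST(d N e g) = {d}, so it goes in M[J, t] for t ∈ {d}.
For J -> ε: FIRST(ε) = {ε}, so it goes in M[J, t] for t ∈ {}; since ε ∈ FIRST, also for every t ∈ FOLLOW(J) = {$, e}.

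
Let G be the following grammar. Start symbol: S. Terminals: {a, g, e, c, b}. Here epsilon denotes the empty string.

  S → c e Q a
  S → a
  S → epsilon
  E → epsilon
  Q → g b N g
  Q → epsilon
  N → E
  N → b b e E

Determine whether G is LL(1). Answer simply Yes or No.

Yes

FIRST(S) = {epsilon, a, c}
FIRST(E) = {epsilon}
FIRST(Q) = {epsilon, g}
FIRST(N) = {epsilon, b}
FOLLOW(S) = {$}
FOLLOW(E) = {g}
FOLLOW(Q) = {a}
FOLLOW(N) = {g}
Each cell of M receives at most one production.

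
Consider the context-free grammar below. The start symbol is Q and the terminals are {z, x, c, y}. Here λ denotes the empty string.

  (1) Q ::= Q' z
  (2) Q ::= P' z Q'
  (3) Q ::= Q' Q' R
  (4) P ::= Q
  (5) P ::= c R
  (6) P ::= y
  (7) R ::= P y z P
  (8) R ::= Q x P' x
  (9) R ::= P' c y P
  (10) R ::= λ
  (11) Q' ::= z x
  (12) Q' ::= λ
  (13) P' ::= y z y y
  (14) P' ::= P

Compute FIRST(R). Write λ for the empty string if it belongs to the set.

{λ, c, x, y, z}

FIRST(Q'): from Q'::=z x we get {z}; from Q'::=λ we get {λ}. So FIRST(Q') = {λ, z}.
FIRST(Q): from Q::=Q' z we get {z}; from Q::=P' z Q' we get {c, x, y, z}; from Q::=Q' Q' R we get {λ, c, x, y, z}. So FIRST(Q) = {λ, c, x, y, z}.
FIRST(P): from P::=Q we get {λ, c, x, y, z}; from P::=c R we get {c}; from P::=y we get {y}. So FIRST(P) = {λ, c, x, y, z}.
FIRST(P'): from P'::=y z y y we get {y}; from P'::=P we get {λ, c, x, y, z}. So FIRST(P') = {λ, c, x, y, z}.
FIRST(R): from R::=P y z P we get {c, x, y, z}; from R::=Q x P' x we get {c, x, y, z}; from R::=P' c y P we get {c, x, y, z}; from R::=λ we get {λ}. So FIRST(R) = {λ, c, x, y, z}.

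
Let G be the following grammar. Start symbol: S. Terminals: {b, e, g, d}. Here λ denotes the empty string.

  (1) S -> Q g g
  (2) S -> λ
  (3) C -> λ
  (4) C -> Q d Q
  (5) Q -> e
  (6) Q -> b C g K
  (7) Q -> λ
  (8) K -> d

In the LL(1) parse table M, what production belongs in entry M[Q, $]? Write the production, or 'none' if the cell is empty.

none

FIRST(Q): from Q->e we get {e}; from Q->b C g K we get {b}; from Q->λ we get {λ}. So FIRST(Q) = {λ, b, e}.
FIRST(K): from K->d we get {d}. So FIRST(K) = {d}.
FIRST(S): from S->Q g g we get {b, e, g}; from S->λ we get {λ}. So FIRST(S) = {λ, b, e, g}.
FIRST(C): from C->λ we get {λ}; from C->Q d Q we get {b, d, e}. So FIRST(C) = {λ, b, d, e}.
FOLLOW(S) includes $ since S is the start symbol.
FOLLOW(C): in Q->b C g K, C is followed by g K with FIRST {g}. Thus FOLLOW(C) = {g}.
FOLLOW(Q): in S->Q g g, Q is followed by g g with FIRST {g}; in C->Q d Q (occurrence 1), Q is followed by d Q with FIRST {d}; in C->Q d Q (occurrence 2), the suffix after Q is empty, so FOLLOW(Q) ⊇ FOLLOW(C) = {g}. Thus FOLLOW(Q) = {d, g}.
For Q -> e: FIRST(e) = {e}, so it goes in M[Q, t] for t ∈ {e}.
For Q -> b C g K: FIRST(b C g K) = {b}, so it goes in M[Q, t] for t ∈ {b}.
For Q -> λ: FIRST(λ) = {λ}, so it goes in M[Q, t] for t ∈ {}; since λ ∈ FIRST, also for every t ∈ FOLLOW(Q) = {d, g}.
None of these place a production in M[Q, $].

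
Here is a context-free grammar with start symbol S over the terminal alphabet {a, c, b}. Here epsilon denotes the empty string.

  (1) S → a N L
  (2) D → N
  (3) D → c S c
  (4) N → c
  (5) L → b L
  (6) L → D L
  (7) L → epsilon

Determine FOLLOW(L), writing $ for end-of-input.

FIRST(S) = {a}
FIRST(N) = {c}
FIRST(D) = {c}  (via N)
FIRST(L) = {epsilon, b, c}  (via D L)
FOLLOW(S) includes $ since S is the start symbol.
FOLLOW(S): in D→c S c, S is followed by c with FIRST {c}. Thus FOLLOW(S) = {$, c}.
FOLLOW(L): in S→a N L, the suffix after L is empty, so FOLLOW(L) ⊇ FOLLOW(S) = {$, c}; in L→b L, the suffix after L is empty (adds nothing new); in L→D L, the suffix after L is empty (adds nothing new). Thus FOLLOW(L) = {$, c}.
FOLLOW(D): in L→D L, D is followed by L with FIRST {epsilon, b, c}; in L→D L, the suffix after D is nullable, so FOLLOW(D) ⊇ FOLLOW(L) = {$, c}. Thus FOLLOW(D) = {$, b, c}.
FOLLOW(N): in S→a N L, N is followed by L with FIRST {epsilon, b, c}; in S→a N L, the suffix after N is nullable, so FOLLOW(N) ⊇ FOLLOW(S) = {$, c}; in D→N, the suffix after N is empty, so FOLLOW(N) ⊇ FOLLOW(D) = {$, b, c}. Thus FOLLOW(N) = {$, b, c}.

{$, c}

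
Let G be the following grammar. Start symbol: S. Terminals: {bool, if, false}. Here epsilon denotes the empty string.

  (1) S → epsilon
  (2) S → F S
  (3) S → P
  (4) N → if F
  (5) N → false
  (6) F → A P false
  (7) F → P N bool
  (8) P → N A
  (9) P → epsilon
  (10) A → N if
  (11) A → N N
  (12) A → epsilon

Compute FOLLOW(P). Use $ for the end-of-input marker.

{$, false, if}

FIRST(N): from N→if F we get {if}; from N→false we get {false}. So FIRST(N) = {false, if}.
FIRST(P): from P→N A we get {false, if}; from P→epsilon we get {epsilon}. So FIRST(P) = {epsilon, false, if}.
FIRST(A): from A→N if we get {false, if}; from A→N N we get {false, if}; from A→epsilon we get {epsilon}. So FIRST(A) = {epsilon, false, if}.
FIRST(F): from F→A P false we get {false, if}; from F→P N bool we get {false, if}. So FIRST(F) = {false, if}.
FIRST(S): from S→epsilon we get {epsilon}; from S→F S we get {false, if}; from S→P we get {epsilon, false, if}. So FIRST(S) = {epsilon, false, if}.
FOLLOW(S) includes $ since S is the start symbol.
FOLLOW(S): in S→F S, the suffix after S is empty (adds nothing new). Thus FOLLOW(S) = {$}.
FOLLOW(P): in S→P, the suffix after P is empty, so FOLLOW(P) ⊇ FOLLOW(S) = {$}; in F→A P false, P is followed by false with FIRST {false}; in F→P N bool, P is followed by N bool with FIRST {false, if}. Thus FOLLOW(P) = {$, false, if}.
FOLLOW(A): in F→A P false, A is followed by P false with FIRST {false, if}; in P→N A, the suffix after A is empty, so FOLLOW(A) ⊇ FOLLOW(P) = {$, false, if}. Thus FOLLOW(A) = {$, false, if}.
FOLLOW(N): in F→P N bool, N is followed by bool with FIRST {bool}; in P→N A, N is followed by A with FIRST {epsilon, false, if}; in P→N A, the suffix after N is nullable, so FOLLOW(N) ⊇ FOLLOW(P) = {$, false, if}; in A→N if, N is followed by if with FIRST {if}; in A→N N (occurrence 1), N is followed by N with FIRST {false, if}; in A→N N (occurrence 2), the suffix after N is empty, so FOLLOW(N) ⊇ FOLLOW(A) = {$, false, if}. Thus FOLLOW(N) = {$, bool, false, if}.
FOLLOW(F): in S→F S, F is followed by S with FIRST {epsilon, false, if}; in S→F S, the suffix after F is nullable, so FOLLOW(F) ⊇ FOLLOW(S) = {$}; in N→if F, the suffix after F is empty, so FOLLOW(F) ⊇ FOLLOW(N) = {$, bool, false, if}. Thus FOLLOW(F) = {$, bool, false, if}.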